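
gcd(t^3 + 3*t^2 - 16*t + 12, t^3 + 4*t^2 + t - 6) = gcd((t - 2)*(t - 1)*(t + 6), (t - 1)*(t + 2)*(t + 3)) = t - 1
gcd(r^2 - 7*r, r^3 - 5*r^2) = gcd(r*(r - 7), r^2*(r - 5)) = r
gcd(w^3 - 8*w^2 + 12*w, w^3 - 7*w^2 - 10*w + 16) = 1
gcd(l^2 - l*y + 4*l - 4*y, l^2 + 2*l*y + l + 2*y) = 1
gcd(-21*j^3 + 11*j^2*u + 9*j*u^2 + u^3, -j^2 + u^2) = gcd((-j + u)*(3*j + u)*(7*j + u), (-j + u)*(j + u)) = -j + u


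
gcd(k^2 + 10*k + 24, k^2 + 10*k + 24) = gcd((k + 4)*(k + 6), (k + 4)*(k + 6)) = k^2 + 10*k + 24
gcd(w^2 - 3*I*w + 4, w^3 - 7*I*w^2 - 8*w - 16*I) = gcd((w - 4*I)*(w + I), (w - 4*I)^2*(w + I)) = w^2 - 3*I*w + 4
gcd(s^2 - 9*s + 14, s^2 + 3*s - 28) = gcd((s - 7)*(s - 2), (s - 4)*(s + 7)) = 1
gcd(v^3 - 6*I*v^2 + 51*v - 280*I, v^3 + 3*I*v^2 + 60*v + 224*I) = v^2 - I*v + 56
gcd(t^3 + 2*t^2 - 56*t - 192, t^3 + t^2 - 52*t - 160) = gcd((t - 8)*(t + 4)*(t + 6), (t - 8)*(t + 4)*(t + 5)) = t^2 - 4*t - 32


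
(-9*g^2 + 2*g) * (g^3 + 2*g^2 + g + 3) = -9*g^5 - 16*g^4 - 5*g^3 - 25*g^2 + 6*g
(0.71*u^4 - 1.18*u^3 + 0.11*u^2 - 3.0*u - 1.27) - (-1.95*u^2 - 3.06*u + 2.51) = 0.71*u^4 - 1.18*u^3 + 2.06*u^2 + 0.0600000000000001*u - 3.78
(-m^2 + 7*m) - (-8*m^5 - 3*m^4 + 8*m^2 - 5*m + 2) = 8*m^5 + 3*m^4 - 9*m^2 + 12*m - 2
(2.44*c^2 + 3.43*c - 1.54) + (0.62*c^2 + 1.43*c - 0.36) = 3.06*c^2 + 4.86*c - 1.9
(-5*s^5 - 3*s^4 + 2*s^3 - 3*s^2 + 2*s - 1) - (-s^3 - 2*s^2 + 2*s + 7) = -5*s^5 - 3*s^4 + 3*s^3 - s^2 - 8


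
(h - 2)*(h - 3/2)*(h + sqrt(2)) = h^3 - 7*h^2/2 + sqrt(2)*h^2 - 7*sqrt(2)*h/2 + 3*h + 3*sqrt(2)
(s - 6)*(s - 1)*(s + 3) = s^3 - 4*s^2 - 15*s + 18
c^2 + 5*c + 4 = (c + 1)*(c + 4)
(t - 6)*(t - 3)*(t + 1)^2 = t^4 - 7*t^3 + t^2 + 27*t + 18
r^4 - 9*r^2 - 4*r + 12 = (r - 3)*(r - 1)*(r + 2)^2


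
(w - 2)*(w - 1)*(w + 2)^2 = w^4 + w^3 - 6*w^2 - 4*w + 8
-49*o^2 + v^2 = (-7*o + v)*(7*o + v)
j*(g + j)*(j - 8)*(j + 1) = g*j^3 - 7*g*j^2 - 8*g*j + j^4 - 7*j^3 - 8*j^2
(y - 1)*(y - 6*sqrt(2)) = y^2 - 6*sqrt(2)*y - y + 6*sqrt(2)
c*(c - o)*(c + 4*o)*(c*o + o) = c^4*o + 3*c^3*o^2 + c^3*o - 4*c^2*o^3 + 3*c^2*o^2 - 4*c*o^3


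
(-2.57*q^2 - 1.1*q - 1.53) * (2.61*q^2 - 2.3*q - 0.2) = -6.7077*q^4 + 3.04*q^3 - 0.9493*q^2 + 3.739*q + 0.306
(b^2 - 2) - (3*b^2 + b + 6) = -2*b^2 - b - 8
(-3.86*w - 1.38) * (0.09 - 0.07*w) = 0.2702*w^2 - 0.2508*w - 0.1242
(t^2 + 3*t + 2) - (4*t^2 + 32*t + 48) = -3*t^2 - 29*t - 46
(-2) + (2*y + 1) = 2*y - 1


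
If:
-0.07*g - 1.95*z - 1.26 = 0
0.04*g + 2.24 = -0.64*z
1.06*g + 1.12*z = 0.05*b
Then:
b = -2202.49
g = -107.28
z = 3.20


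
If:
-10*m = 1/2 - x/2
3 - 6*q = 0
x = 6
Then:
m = 1/4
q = 1/2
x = 6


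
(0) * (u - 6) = 0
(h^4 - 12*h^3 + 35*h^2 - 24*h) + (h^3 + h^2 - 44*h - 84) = h^4 - 11*h^3 + 36*h^2 - 68*h - 84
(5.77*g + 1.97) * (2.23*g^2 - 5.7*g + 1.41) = 12.8671*g^3 - 28.4959*g^2 - 3.0933*g + 2.7777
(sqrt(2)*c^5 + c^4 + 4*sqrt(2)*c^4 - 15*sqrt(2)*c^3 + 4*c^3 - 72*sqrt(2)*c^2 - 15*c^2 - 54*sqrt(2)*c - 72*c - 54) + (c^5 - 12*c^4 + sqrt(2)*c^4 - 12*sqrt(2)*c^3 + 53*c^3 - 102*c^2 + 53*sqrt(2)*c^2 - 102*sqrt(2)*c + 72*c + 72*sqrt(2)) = c^5 + sqrt(2)*c^5 - 11*c^4 + 5*sqrt(2)*c^4 - 27*sqrt(2)*c^3 + 57*c^3 - 117*c^2 - 19*sqrt(2)*c^2 - 156*sqrt(2)*c - 54 + 72*sqrt(2)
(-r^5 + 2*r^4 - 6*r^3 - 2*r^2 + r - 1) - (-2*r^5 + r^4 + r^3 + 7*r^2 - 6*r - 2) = r^5 + r^4 - 7*r^3 - 9*r^2 + 7*r + 1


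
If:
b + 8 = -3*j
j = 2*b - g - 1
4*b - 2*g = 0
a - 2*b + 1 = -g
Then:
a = -1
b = -5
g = -10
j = -1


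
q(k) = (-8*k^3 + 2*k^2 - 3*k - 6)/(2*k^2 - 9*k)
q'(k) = (9 - 4*k)*(-8*k^3 + 2*k^2 - 3*k - 6)/(2*k^2 - 9*k)^2 + (-24*k^2 + 4*k - 3)/(2*k^2 - 9*k)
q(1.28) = 2.83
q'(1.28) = 3.18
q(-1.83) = 2.38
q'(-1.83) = -2.24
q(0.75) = 1.87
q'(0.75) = 0.41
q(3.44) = 43.65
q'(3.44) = 65.96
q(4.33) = 428.58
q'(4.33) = 2717.99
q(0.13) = 5.61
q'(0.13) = -39.33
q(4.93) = -219.53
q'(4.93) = 421.43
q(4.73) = -377.81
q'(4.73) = 1483.05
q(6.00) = -93.33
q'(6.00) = 30.94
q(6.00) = -93.33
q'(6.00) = 30.94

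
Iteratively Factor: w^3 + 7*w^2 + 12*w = (w)*(w^2 + 7*w + 12) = w*(w + 3)*(w + 4)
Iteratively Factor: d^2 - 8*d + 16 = (d - 4)*(d - 4)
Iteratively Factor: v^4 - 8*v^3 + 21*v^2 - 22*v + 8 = (v - 4)*(v^3 - 4*v^2 + 5*v - 2) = (v - 4)*(v - 1)*(v^2 - 3*v + 2) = (v - 4)*(v - 2)*(v - 1)*(v - 1)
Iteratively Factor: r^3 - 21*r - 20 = (r + 4)*(r^2 - 4*r - 5) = (r - 5)*(r + 4)*(r + 1)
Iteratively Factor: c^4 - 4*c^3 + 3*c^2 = (c)*(c^3 - 4*c^2 + 3*c) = c*(c - 1)*(c^2 - 3*c) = c^2*(c - 1)*(c - 3)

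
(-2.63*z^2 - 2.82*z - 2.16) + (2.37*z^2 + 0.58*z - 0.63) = -0.26*z^2 - 2.24*z - 2.79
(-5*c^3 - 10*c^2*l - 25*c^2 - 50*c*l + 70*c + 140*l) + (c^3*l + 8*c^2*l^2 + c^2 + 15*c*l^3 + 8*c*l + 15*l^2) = c^3*l - 5*c^3 + 8*c^2*l^2 - 10*c^2*l - 24*c^2 + 15*c*l^3 - 42*c*l + 70*c + 15*l^2 + 140*l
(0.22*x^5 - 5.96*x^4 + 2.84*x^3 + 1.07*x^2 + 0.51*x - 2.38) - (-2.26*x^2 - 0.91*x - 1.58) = 0.22*x^5 - 5.96*x^4 + 2.84*x^3 + 3.33*x^2 + 1.42*x - 0.8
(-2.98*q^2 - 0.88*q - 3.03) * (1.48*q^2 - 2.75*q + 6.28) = -4.4104*q^4 + 6.8926*q^3 - 20.7788*q^2 + 2.8061*q - 19.0284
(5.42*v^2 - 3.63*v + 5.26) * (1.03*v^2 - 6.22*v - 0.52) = 5.5826*v^4 - 37.4513*v^3 + 25.178*v^2 - 30.8296*v - 2.7352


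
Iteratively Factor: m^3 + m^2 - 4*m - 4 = (m + 2)*(m^2 - m - 2) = (m - 2)*(m + 2)*(m + 1)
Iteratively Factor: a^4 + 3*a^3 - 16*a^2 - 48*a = (a)*(a^3 + 3*a^2 - 16*a - 48) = a*(a - 4)*(a^2 + 7*a + 12) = a*(a - 4)*(a + 4)*(a + 3)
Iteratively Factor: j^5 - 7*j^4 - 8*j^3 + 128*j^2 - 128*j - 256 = (j - 4)*(j^4 - 3*j^3 - 20*j^2 + 48*j + 64) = (j - 4)*(j + 4)*(j^3 - 7*j^2 + 8*j + 16) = (j - 4)^2*(j + 4)*(j^2 - 3*j - 4) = (j - 4)^3*(j + 4)*(j + 1)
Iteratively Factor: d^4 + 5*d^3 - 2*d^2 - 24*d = (d + 3)*(d^3 + 2*d^2 - 8*d) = d*(d + 3)*(d^2 + 2*d - 8) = d*(d + 3)*(d + 4)*(d - 2)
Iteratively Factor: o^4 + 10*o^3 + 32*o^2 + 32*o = (o)*(o^3 + 10*o^2 + 32*o + 32) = o*(o + 4)*(o^2 + 6*o + 8) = o*(o + 2)*(o + 4)*(o + 4)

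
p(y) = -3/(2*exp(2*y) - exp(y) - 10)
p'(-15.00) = 0.00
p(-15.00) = 0.30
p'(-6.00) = 0.00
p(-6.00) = 0.30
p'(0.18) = 0.20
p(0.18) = 0.36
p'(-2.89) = -0.00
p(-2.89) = 0.30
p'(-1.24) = 0.00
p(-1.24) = 0.30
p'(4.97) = 0.00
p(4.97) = -0.00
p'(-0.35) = 0.04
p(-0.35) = 0.31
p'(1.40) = 0.52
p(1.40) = -0.16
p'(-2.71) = -0.00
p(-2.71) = 0.30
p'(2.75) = 0.01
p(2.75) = -0.01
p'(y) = -3*(-4*exp(2*y) + exp(y))/(2*exp(2*y) - exp(y) - 10)^2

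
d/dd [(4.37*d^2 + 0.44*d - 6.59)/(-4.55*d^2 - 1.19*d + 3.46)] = (-3.1983*d^2 - 29.7286*d - 6.3197)/(20.7025*d^4 + 10.829*d^3 - 30.0699*d^2 - 8.2348*d + 11.9716)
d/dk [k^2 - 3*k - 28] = 2*k - 3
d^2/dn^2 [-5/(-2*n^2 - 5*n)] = 10*(-2*n*(2*n + 5) + (4*n + 5)^2)/(n^3*(2*n + 5)^3)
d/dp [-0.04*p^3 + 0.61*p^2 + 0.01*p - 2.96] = -0.12*p^2 + 1.22*p + 0.01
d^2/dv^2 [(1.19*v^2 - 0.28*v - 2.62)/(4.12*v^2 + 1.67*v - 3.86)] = (-25.881016*v^3 - 153.28872*v^2 - 134.877264*v - 66.095428)/(69.934528*v^6 + 85.041744*v^5 - 162.092748*v^4 - 154.692601*v^3 + 151.863594*v^2 + 74.646996*v - 57.512456)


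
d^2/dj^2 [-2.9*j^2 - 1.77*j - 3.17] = -5.80000000000000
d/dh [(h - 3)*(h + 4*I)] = 2*h - 3 + 4*I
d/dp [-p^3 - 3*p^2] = 3*p*(-p - 2)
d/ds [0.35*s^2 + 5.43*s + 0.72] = 0.7*s + 5.43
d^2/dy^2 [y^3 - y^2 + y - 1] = 6*y - 2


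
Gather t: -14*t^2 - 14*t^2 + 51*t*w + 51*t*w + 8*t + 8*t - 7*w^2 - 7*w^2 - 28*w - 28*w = -28*t^2 + t*(102*w + 16) - 14*w^2 - 56*w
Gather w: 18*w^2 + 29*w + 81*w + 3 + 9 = 18*w^2 + 110*w + 12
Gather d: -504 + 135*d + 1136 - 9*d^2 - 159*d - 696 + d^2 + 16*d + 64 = -8*d^2 - 8*d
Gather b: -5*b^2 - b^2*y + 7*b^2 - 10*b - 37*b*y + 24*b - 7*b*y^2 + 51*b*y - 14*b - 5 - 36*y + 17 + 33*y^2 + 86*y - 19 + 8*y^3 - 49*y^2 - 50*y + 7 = b^2*(2 - y) + b*(-7*y^2 + 14*y) + 8*y^3 - 16*y^2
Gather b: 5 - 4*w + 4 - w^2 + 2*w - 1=-w^2 - 2*w + 8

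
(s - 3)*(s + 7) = s^2 + 4*s - 21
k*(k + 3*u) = k^2 + 3*k*u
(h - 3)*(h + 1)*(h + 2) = h^3 - 7*h - 6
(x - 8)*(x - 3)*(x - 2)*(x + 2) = x^4 - 11*x^3 + 20*x^2 + 44*x - 96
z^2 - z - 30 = (z - 6)*(z + 5)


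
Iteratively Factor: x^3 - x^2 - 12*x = (x + 3)*(x^2 - 4*x) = (x - 4)*(x + 3)*(x)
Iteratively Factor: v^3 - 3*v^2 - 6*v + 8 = (v - 4)*(v^2 + v - 2) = (v - 4)*(v + 2)*(v - 1)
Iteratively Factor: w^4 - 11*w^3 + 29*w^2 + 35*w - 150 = (w - 5)*(w^3 - 6*w^2 - w + 30) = (w - 5)*(w + 2)*(w^2 - 8*w + 15) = (w - 5)*(w - 3)*(w + 2)*(w - 5)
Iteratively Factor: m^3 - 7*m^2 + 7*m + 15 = (m + 1)*(m^2 - 8*m + 15) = (m - 5)*(m + 1)*(m - 3)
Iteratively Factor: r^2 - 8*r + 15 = (r - 5)*(r - 3)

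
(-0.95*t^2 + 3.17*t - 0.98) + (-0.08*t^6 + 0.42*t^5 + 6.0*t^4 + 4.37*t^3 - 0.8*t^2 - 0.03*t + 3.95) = -0.08*t^6 + 0.42*t^5 + 6.0*t^4 + 4.37*t^3 - 1.75*t^2 + 3.14*t + 2.97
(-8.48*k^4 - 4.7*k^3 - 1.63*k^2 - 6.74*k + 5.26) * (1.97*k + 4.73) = -16.7056*k^5 - 49.3694*k^4 - 25.4421*k^3 - 20.9877*k^2 - 21.518*k + 24.8798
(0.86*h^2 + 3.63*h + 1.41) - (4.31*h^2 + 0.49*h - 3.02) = -3.45*h^2 + 3.14*h + 4.43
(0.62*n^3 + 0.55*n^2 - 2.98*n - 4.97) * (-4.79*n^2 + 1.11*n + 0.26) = -2.9698*n^5 - 1.9463*n^4 + 15.0459*n^3 + 20.6415*n^2 - 6.2915*n - 1.2922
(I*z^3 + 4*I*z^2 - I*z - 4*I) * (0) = 0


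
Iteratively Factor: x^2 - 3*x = (x)*(x - 3)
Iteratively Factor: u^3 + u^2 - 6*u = (u + 3)*(u^2 - 2*u) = (u - 2)*(u + 3)*(u)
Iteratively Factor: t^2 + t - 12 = (t - 3)*(t + 4)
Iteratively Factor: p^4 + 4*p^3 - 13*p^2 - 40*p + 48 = (p - 3)*(p^3 + 7*p^2 + 8*p - 16) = (p - 3)*(p + 4)*(p^2 + 3*p - 4) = (p - 3)*(p - 1)*(p + 4)*(p + 4)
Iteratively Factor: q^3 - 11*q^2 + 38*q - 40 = (q - 2)*(q^2 - 9*q + 20) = (q - 5)*(q - 2)*(q - 4)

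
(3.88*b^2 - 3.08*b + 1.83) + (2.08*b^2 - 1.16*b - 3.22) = 5.96*b^2 - 4.24*b - 1.39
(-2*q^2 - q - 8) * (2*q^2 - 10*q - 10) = -4*q^4 + 18*q^3 + 14*q^2 + 90*q + 80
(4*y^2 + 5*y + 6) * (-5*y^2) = -20*y^4 - 25*y^3 - 30*y^2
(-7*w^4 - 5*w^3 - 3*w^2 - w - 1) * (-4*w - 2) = 28*w^5 + 34*w^4 + 22*w^3 + 10*w^2 + 6*w + 2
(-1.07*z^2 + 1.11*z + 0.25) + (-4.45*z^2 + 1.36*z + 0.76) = -5.52*z^2 + 2.47*z + 1.01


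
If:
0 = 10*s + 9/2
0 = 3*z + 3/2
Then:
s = -9/20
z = -1/2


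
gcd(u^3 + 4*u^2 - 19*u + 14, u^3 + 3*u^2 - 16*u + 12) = u^2 - 3*u + 2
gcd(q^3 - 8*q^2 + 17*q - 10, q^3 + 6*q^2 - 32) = q - 2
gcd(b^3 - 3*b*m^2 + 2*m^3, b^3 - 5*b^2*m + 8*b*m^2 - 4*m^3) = b - m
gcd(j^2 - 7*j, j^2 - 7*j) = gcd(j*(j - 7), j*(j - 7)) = j^2 - 7*j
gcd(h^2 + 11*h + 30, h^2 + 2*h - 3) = 1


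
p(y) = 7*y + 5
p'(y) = 7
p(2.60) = 23.20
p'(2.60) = 7.00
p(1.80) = 17.60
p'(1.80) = 7.00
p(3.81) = 31.67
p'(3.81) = 7.00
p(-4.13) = -23.91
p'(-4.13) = 7.00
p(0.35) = 7.45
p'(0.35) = 7.00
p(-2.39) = -11.73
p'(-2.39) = 7.00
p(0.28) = 6.96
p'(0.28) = 7.00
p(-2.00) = -9.00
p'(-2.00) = 7.00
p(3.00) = 26.00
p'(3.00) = 7.00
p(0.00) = 5.00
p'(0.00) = 7.00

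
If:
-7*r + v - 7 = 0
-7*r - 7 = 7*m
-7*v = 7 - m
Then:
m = 7/50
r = -57/50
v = -49/50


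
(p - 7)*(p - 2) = p^2 - 9*p + 14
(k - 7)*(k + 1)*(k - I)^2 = k^4 - 6*k^3 - 2*I*k^3 - 8*k^2 + 12*I*k^2 + 6*k + 14*I*k + 7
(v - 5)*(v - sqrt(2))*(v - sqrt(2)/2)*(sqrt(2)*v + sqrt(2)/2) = sqrt(2)*v^4 - 9*sqrt(2)*v^3/2 - 3*v^3 - 3*sqrt(2)*v^2/2 + 27*v^2/2 - 9*sqrt(2)*v/2 + 15*v/2 - 5*sqrt(2)/2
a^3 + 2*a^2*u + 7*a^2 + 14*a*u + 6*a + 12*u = (a + 1)*(a + 6)*(a + 2*u)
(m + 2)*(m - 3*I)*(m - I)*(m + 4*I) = m^4 + 2*m^3 + 13*m^2 + 26*m - 12*I*m - 24*I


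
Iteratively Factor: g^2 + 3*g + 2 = (g + 2)*(g + 1)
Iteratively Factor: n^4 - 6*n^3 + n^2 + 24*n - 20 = (n - 5)*(n^3 - n^2 - 4*n + 4) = (n - 5)*(n + 2)*(n^2 - 3*n + 2) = (n - 5)*(n - 2)*(n + 2)*(n - 1)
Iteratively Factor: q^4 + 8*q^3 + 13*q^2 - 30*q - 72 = (q + 4)*(q^3 + 4*q^2 - 3*q - 18) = (q + 3)*(q + 4)*(q^2 + q - 6) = (q + 3)^2*(q + 4)*(q - 2)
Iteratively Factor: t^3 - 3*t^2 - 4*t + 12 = (t + 2)*(t^2 - 5*t + 6) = (t - 2)*(t + 2)*(t - 3)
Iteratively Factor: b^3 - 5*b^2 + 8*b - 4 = (b - 1)*(b^2 - 4*b + 4) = (b - 2)*(b - 1)*(b - 2)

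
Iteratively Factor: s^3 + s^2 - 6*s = (s - 2)*(s^2 + 3*s) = s*(s - 2)*(s + 3)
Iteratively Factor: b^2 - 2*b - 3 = (b + 1)*(b - 3)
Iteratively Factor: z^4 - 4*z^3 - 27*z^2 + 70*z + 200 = (z + 4)*(z^3 - 8*z^2 + 5*z + 50) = (z - 5)*(z + 4)*(z^2 - 3*z - 10) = (z - 5)*(z + 2)*(z + 4)*(z - 5)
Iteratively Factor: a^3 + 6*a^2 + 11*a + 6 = (a + 3)*(a^2 + 3*a + 2) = (a + 1)*(a + 3)*(a + 2)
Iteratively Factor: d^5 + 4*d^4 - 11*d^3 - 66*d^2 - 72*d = (d - 4)*(d^4 + 8*d^3 + 21*d^2 + 18*d) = (d - 4)*(d + 2)*(d^3 + 6*d^2 + 9*d) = d*(d - 4)*(d + 2)*(d^2 + 6*d + 9) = d*(d - 4)*(d + 2)*(d + 3)*(d + 3)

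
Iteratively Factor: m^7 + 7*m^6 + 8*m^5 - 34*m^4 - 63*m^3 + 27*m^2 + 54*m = (m + 3)*(m^6 + 4*m^5 - 4*m^4 - 22*m^3 + 3*m^2 + 18*m) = (m - 1)*(m + 3)*(m^5 + 5*m^4 + m^3 - 21*m^2 - 18*m) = (m - 1)*(m + 1)*(m + 3)*(m^4 + 4*m^3 - 3*m^2 - 18*m) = m*(m - 1)*(m + 1)*(m + 3)*(m^3 + 4*m^2 - 3*m - 18) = m*(m - 2)*(m - 1)*(m + 1)*(m + 3)*(m^2 + 6*m + 9) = m*(m - 2)*(m - 1)*(m + 1)*(m + 3)^2*(m + 3)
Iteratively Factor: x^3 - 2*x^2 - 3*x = (x)*(x^2 - 2*x - 3) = x*(x - 3)*(x + 1)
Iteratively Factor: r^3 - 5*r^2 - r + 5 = (r - 5)*(r^2 - 1) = (r - 5)*(r - 1)*(r + 1)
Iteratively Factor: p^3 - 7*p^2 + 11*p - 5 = (p - 5)*(p^2 - 2*p + 1) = (p - 5)*(p - 1)*(p - 1)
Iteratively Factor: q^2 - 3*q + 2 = (q - 2)*(q - 1)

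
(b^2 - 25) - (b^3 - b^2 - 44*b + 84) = -b^3 + 2*b^2 + 44*b - 109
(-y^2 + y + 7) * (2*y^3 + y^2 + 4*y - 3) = -2*y^5 + y^4 + 11*y^3 + 14*y^2 + 25*y - 21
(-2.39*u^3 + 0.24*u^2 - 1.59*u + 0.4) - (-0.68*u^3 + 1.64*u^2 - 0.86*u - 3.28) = -1.71*u^3 - 1.4*u^2 - 0.73*u + 3.68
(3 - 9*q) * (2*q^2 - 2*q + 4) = -18*q^3 + 24*q^2 - 42*q + 12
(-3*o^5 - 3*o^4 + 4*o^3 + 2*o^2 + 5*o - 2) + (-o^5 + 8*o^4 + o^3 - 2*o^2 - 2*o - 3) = -4*o^5 + 5*o^4 + 5*o^3 + 3*o - 5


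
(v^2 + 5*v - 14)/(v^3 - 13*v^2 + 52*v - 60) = (v + 7)/(v^2 - 11*v + 30)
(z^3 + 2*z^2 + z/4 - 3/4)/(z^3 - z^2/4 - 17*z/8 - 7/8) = 2*(4*z^2 + 4*z - 3)/(8*z^2 - 10*z - 7)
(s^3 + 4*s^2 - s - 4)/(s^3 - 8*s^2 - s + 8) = (s + 4)/(s - 8)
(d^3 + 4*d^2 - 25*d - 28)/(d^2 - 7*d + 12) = (d^2 + 8*d + 7)/(d - 3)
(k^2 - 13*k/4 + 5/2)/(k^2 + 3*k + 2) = (4*k^2 - 13*k + 10)/(4*(k^2 + 3*k + 2))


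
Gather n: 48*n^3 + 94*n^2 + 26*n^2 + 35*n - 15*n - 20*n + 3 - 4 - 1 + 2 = 48*n^3 + 120*n^2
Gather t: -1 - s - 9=-s - 10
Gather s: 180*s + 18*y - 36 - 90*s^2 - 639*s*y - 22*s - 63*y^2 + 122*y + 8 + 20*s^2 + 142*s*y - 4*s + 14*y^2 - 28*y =-70*s^2 + s*(154 - 497*y) - 49*y^2 + 112*y - 28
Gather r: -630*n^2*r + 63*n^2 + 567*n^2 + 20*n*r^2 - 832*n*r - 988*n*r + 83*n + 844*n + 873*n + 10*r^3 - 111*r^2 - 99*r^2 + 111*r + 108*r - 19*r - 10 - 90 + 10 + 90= 630*n^2 + 1800*n + 10*r^3 + r^2*(20*n - 210) + r*(-630*n^2 - 1820*n + 200)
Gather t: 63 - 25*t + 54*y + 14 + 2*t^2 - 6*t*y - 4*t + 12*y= 2*t^2 + t*(-6*y - 29) + 66*y + 77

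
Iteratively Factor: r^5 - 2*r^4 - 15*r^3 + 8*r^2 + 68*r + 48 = (r + 2)*(r^4 - 4*r^3 - 7*r^2 + 22*r + 24) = (r + 1)*(r + 2)*(r^3 - 5*r^2 - 2*r + 24) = (r - 4)*(r + 1)*(r + 2)*(r^2 - r - 6) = (r - 4)*(r - 3)*(r + 1)*(r + 2)*(r + 2)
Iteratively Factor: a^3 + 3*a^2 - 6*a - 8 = (a + 4)*(a^2 - a - 2) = (a - 2)*(a + 4)*(a + 1)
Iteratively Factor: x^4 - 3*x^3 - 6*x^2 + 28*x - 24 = (x - 2)*(x^3 - x^2 - 8*x + 12) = (x - 2)^2*(x^2 + x - 6) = (x - 2)^2*(x + 3)*(x - 2)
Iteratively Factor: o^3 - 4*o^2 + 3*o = (o - 1)*(o^2 - 3*o) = o*(o - 1)*(o - 3)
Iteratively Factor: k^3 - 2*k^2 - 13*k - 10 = (k + 1)*(k^2 - 3*k - 10) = (k - 5)*(k + 1)*(k + 2)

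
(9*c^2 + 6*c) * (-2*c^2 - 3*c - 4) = -18*c^4 - 39*c^3 - 54*c^2 - 24*c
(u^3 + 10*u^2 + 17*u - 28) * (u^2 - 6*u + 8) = u^5 + 4*u^4 - 35*u^3 - 50*u^2 + 304*u - 224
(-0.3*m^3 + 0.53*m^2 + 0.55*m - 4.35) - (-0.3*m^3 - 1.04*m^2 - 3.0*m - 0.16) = 1.57*m^2 + 3.55*m - 4.19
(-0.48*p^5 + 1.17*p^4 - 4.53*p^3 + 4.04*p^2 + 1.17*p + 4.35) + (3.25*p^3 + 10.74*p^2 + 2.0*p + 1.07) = -0.48*p^5 + 1.17*p^4 - 1.28*p^3 + 14.78*p^2 + 3.17*p + 5.42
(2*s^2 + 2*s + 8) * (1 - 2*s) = -4*s^3 - 2*s^2 - 14*s + 8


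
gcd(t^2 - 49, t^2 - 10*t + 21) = t - 7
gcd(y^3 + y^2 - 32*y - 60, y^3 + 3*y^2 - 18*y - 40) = y^2 + 7*y + 10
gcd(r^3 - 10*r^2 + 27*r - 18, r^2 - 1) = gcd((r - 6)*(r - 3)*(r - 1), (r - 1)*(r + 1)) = r - 1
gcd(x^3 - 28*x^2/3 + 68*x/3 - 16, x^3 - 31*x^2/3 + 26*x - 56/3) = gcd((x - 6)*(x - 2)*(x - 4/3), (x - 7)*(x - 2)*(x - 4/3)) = x^2 - 10*x/3 + 8/3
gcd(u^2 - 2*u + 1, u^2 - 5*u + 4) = u - 1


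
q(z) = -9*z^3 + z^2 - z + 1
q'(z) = -27*z^2 + 2*z - 1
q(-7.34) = 3621.24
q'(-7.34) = -1470.32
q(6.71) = -2679.69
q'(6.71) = -1203.23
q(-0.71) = 5.44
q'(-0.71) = -16.03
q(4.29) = -695.47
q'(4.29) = -489.33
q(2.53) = -140.88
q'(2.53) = -168.76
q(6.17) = -2081.07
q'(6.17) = -1016.52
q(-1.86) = 64.23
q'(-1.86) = -98.13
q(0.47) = -0.18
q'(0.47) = -6.02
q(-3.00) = 256.00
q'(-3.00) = -250.00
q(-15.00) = 30616.00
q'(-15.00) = -6106.00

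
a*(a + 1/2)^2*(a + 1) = a^4 + 2*a^3 + 5*a^2/4 + a/4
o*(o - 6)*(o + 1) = o^3 - 5*o^2 - 6*o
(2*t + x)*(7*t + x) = 14*t^2 + 9*t*x + x^2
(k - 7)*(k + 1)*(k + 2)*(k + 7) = k^4 + 3*k^3 - 47*k^2 - 147*k - 98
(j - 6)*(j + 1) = j^2 - 5*j - 6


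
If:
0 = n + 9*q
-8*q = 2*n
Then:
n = 0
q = 0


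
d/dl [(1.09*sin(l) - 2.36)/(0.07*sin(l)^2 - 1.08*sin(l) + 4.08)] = (-0.0763*sin(l)^2 + 0.3304*sin(l) + 1.8984)*cos(l)/(0.0049*sin(l)^4 - 0.1512*sin(l)^3 + 1.7376*sin(l)^2 - 8.8128*sin(l) + 16.6464)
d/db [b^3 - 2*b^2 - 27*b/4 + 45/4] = 3*b^2 - 4*b - 27/4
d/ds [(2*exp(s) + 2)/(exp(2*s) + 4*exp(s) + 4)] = -2*exp(2*s)/(exp(3*s) + 6*exp(2*s) + 12*exp(s) + 8)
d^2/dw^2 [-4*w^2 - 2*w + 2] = -8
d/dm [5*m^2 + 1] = 10*m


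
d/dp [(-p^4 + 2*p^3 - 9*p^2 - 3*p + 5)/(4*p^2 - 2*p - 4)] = (-4*p^5 + 7*p^4 + 4*p^3 + 3*p^2 + 16*p + 11)/(2*(4*p^4 - 4*p^3 - 7*p^2 + 4*p + 4))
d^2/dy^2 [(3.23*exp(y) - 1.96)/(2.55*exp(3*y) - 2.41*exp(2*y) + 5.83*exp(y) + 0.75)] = (84.0123*exp(6*y) - 174.253995*exp(5*y) - 40.818037*exp(4*y) - 138.73559*exp(3*y) + 151.381614*exp(2*y) - 94.912219*exp(y) + 10.386975)*exp(y)/(16.581375*exp(9*y) - 47.013075*exp(8*y) + 158.16069*exp(7*y) - 214.336486*exp(6*y) + 333.944004*exp(5*y) - 165.772272*exp(4*y) + 139.232062*exp(3*y) + 72.40815*exp(2*y) + 9.838125*exp(y) + 0.421875)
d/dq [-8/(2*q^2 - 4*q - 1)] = 32*(q - 1)/(-2*q^2 + 4*q + 1)^2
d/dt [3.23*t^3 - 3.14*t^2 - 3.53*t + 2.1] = 9.69*t^2 - 6.28*t - 3.53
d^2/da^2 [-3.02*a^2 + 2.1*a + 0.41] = -6.04000000000000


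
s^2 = s^2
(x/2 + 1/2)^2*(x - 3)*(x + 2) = x^4/4 + x^3/4 - 7*x^2/4 - 13*x/4 - 3/2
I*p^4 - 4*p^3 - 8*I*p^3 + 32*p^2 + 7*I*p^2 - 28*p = p*(p - 7)*(p + 4*I)*(I*p - I)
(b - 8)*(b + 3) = b^2 - 5*b - 24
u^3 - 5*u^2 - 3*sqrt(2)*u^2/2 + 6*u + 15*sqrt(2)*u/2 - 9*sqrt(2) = (u - 3)*(u - 2)*(u - 3*sqrt(2)/2)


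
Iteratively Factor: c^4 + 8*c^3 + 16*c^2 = (c + 4)*(c^3 + 4*c^2) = c*(c + 4)*(c^2 + 4*c) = c^2*(c + 4)*(c + 4)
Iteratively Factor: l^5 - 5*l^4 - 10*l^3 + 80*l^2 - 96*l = (l)*(l^4 - 5*l^3 - 10*l^2 + 80*l - 96) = l*(l - 3)*(l^3 - 2*l^2 - 16*l + 32) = l*(l - 3)*(l - 2)*(l^2 - 16) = l*(l - 4)*(l - 3)*(l - 2)*(l + 4)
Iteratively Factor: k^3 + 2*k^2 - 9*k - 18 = (k - 3)*(k^2 + 5*k + 6) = (k - 3)*(k + 2)*(k + 3)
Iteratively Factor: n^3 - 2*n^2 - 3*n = (n - 3)*(n^2 + n) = (n - 3)*(n + 1)*(n)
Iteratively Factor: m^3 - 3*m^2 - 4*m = (m + 1)*(m^2 - 4*m) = m*(m + 1)*(m - 4)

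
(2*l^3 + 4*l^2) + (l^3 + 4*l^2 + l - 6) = 3*l^3 + 8*l^2 + l - 6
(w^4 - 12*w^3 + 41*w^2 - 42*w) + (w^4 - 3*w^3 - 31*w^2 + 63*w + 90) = 2*w^4 - 15*w^3 + 10*w^2 + 21*w + 90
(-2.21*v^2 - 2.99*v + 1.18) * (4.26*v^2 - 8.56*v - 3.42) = -9.4146*v^4 + 6.1802*v^3 + 38.1794*v^2 + 0.125000000000002*v - 4.0356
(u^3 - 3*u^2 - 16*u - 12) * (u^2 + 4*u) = u^5 + u^4 - 28*u^3 - 76*u^2 - 48*u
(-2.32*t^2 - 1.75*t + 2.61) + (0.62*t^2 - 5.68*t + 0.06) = -1.7*t^2 - 7.43*t + 2.67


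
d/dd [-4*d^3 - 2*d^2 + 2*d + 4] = -12*d^2 - 4*d + 2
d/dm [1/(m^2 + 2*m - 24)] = 2*(-m - 1)/(m^2 + 2*m - 24)^2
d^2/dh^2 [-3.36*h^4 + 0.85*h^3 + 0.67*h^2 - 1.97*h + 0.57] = -40.32*h^2 + 5.1*h + 1.34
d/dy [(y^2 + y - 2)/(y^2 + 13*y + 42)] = 4*(3*y^2 + 22*y + 17)/(y^4 + 26*y^3 + 253*y^2 + 1092*y + 1764)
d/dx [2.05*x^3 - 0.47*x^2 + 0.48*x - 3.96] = 6.15*x^2 - 0.94*x + 0.48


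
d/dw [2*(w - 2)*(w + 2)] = 4*w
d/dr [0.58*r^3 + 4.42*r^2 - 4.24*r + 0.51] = 1.74*r^2 + 8.84*r - 4.24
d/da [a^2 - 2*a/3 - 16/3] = 2*a - 2/3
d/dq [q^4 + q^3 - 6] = q^2*(4*q + 3)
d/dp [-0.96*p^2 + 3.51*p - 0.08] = 3.51 - 1.92*p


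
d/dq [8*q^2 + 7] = 16*q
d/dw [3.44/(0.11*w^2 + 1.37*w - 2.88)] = (-0.7568*w - 4.7128)/(0.11*w^2 + 1.37*w - 2.88)^2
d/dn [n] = 1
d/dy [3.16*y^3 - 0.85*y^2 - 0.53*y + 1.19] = 9.48*y^2 - 1.7*y - 0.53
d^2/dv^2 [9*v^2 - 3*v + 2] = 18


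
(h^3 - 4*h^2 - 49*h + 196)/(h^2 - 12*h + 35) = (h^2 + 3*h - 28)/(h - 5)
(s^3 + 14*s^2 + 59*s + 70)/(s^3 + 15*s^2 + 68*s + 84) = (s + 5)/(s + 6)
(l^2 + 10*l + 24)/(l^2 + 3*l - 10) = (l^2 + 10*l + 24)/(l^2 + 3*l - 10)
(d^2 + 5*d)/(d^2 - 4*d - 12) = d*(d + 5)/(d^2 - 4*d - 12)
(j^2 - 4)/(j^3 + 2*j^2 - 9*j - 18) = (j - 2)/(j^2 - 9)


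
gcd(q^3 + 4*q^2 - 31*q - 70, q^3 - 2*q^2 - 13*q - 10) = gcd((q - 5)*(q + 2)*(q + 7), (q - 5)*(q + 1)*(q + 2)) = q^2 - 3*q - 10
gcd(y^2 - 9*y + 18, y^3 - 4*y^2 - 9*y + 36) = y - 3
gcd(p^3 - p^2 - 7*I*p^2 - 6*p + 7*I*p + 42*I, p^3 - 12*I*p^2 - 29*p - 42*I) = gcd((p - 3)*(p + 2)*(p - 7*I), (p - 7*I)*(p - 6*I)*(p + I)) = p - 7*I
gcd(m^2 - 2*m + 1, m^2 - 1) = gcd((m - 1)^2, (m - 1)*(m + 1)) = m - 1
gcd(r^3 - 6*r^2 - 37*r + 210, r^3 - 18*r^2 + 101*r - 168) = r - 7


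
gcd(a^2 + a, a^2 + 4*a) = a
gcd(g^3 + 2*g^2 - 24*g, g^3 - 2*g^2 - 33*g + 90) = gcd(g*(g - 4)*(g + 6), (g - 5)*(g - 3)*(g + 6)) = g + 6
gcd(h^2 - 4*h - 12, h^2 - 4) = h + 2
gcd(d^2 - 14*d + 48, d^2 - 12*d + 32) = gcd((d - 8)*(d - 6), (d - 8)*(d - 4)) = d - 8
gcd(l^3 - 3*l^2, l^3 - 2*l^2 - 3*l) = l^2 - 3*l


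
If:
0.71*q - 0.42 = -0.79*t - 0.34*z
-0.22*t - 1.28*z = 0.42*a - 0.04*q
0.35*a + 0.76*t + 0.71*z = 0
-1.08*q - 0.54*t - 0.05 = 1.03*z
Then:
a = 45.12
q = 16.55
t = -8.85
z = -12.77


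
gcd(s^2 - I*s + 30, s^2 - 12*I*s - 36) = s - 6*I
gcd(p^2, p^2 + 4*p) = p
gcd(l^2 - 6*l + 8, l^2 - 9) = 1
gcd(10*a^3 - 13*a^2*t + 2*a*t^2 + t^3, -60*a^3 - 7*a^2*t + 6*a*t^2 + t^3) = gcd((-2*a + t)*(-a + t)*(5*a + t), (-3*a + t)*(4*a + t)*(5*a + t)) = 5*a + t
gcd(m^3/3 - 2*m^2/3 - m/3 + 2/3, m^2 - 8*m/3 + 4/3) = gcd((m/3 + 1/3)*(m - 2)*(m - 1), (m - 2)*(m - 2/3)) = m - 2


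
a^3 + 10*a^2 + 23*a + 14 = (a + 1)*(a + 2)*(a + 7)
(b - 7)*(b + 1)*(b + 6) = b^3 - 43*b - 42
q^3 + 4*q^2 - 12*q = q*(q - 2)*(q + 6)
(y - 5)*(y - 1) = y^2 - 6*y + 5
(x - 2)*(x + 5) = x^2 + 3*x - 10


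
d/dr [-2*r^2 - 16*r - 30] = -4*r - 16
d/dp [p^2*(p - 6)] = 3*p*(p - 4)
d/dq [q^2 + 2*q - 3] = 2*q + 2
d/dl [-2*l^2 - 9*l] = -4*l - 9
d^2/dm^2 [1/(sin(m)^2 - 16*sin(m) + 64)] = 2*(-8*sin(m) + cos(2*m) + 2)/(sin(m) - 8)^4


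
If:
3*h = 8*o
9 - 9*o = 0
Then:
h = 8/3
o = 1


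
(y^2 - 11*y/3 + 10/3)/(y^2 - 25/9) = 3*(y - 2)/(3*y + 5)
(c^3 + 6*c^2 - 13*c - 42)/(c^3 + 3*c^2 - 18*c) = (c^2 + 9*c + 14)/(c*(c + 6))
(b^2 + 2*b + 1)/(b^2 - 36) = (b^2 + 2*b + 1)/(b^2 - 36)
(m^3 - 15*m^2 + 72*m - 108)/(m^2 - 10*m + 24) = (m^2 - 9*m + 18)/(m - 4)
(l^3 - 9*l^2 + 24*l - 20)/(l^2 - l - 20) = (l^2 - 4*l + 4)/(l + 4)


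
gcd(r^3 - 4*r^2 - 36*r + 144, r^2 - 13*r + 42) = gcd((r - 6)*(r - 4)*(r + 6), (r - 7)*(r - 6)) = r - 6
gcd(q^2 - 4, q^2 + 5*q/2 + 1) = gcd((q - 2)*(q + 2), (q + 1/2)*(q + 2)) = q + 2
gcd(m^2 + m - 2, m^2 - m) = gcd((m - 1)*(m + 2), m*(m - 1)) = m - 1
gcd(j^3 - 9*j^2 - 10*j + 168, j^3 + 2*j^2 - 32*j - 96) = j^2 - 2*j - 24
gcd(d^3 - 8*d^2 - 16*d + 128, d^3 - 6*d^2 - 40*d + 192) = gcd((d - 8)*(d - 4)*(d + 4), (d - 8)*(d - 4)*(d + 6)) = d^2 - 12*d + 32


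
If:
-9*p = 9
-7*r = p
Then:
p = -1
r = 1/7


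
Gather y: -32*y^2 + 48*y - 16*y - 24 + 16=-32*y^2 + 32*y - 8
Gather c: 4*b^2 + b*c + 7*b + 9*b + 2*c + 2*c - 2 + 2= 4*b^2 + 16*b + c*(b + 4)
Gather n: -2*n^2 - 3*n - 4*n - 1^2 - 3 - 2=-2*n^2 - 7*n - 6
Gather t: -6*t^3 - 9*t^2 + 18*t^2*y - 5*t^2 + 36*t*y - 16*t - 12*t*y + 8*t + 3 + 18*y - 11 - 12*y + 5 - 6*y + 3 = -6*t^3 + t^2*(18*y - 14) + t*(24*y - 8)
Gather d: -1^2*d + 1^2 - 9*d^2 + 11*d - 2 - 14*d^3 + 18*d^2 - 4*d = -14*d^3 + 9*d^2 + 6*d - 1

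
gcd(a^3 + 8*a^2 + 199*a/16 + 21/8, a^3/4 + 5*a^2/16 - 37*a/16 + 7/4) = 1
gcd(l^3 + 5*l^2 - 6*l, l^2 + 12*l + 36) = l + 6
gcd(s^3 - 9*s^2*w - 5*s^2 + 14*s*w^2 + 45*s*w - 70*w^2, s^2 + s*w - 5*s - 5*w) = s - 5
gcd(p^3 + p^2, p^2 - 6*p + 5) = 1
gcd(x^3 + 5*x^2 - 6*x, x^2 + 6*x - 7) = x - 1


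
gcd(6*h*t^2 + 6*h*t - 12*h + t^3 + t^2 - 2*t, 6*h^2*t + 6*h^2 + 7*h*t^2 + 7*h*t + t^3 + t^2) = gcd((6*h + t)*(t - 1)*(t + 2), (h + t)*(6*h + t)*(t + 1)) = 6*h + t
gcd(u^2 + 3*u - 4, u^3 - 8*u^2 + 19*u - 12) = u - 1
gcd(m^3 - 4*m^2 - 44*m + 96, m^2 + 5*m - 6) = m + 6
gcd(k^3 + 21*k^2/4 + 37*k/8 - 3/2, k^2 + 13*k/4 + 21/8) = k + 3/2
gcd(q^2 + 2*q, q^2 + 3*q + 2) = q + 2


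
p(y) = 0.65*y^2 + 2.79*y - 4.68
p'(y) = 1.3*y + 2.79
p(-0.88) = -6.63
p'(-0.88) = 1.65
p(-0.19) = -5.19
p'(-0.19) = 2.54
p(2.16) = 4.38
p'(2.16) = 5.60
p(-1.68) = -7.53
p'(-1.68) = 0.61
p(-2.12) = -7.67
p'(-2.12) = 0.03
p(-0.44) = -5.78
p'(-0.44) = 2.22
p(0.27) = -3.88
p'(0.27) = 3.14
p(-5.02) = -2.31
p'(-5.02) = -3.74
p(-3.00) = -7.20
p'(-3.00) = -1.11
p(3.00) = 9.54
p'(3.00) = 6.69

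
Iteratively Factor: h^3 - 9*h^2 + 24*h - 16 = (h - 4)*(h^2 - 5*h + 4) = (h - 4)^2*(h - 1)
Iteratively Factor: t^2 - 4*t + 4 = (t - 2)*(t - 2)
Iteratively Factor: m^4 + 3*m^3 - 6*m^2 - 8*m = (m + 1)*(m^3 + 2*m^2 - 8*m) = (m + 1)*(m + 4)*(m^2 - 2*m) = (m - 2)*(m + 1)*(m + 4)*(m)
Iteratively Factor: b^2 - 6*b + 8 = (b - 2)*(b - 4)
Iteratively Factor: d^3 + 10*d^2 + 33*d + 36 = (d + 3)*(d^2 + 7*d + 12) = (d + 3)*(d + 4)*(d + 3)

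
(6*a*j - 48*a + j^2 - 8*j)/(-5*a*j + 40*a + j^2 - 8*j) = (-6*a - j)/(5*a - j)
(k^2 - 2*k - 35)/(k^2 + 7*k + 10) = (k - 7)/(k + 2)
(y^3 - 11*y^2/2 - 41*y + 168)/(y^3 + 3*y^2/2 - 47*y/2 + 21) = (y - 8)/(y - 1)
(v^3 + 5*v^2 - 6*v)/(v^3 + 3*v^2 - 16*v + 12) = v/(v - 2)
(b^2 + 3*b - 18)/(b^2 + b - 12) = (b + 6)/(b + 4)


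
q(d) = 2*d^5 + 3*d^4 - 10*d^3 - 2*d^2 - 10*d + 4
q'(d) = 10*d^4 + 12*d^3 - 30*d^2 - 4*d - 10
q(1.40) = -19.08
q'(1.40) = -3.06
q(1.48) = -19.00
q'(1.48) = 5.25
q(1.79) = -10.11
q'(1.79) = 58.20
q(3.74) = 1465.93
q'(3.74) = 2139.71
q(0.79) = -8.29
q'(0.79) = -22.07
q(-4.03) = -668.33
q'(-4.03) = 1371.15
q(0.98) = -12.56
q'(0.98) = -22.21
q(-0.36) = 7.85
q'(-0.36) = -12.84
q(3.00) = 415.00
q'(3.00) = 842.00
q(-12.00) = -418340.00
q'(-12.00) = 182342.00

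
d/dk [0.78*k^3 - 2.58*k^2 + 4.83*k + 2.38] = 2.34*k^2 - 5.16*k + 4.83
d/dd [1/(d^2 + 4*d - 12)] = 2*(-d - 2)/(d^2 + 4*d - 12)^2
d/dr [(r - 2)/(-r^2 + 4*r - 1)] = (-r^2 + 4*r + 2*(r - 2)^2 - 1)/(r^2 - 4*r + 1)^2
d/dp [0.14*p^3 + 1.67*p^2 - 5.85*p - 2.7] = 0.42*p^2 + 3.34*p - 5.85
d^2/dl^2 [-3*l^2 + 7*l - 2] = -6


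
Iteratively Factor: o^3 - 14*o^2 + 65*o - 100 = (o - 4)*(o^2 - 10*o + 25) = (o - 5)*(o - 4)*(o - 5)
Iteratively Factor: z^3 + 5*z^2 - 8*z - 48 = (z - 3)*(z^2 + 8*z + 16) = (z - 3)*(z + 4)*(z + 4)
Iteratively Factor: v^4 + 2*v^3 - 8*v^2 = (v)*(v^3 + 2*v^2 - 8*v) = v*(v - 2)*(v^2 + 4*v) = v*(v - 2)*(v + 4)*(v)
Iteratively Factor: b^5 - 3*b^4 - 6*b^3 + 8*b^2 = (b)*(b^4 - 3*b^3 - 6*b^2 + 8*b) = b^2*(b^3 - 3*b^2 - 6*b + 8) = b^2*(b - 4)*(b^2 + b - 2) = b^2*(b - 4)*(b - 1)*(b + 2)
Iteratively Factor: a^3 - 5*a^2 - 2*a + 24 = (a - 3)*(a^2 - 2*a - 8) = (a - 4)*(a - 3)*(a + 2)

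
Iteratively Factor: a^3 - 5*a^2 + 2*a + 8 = (a - 2)*(a^2 - 3*a - 4) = (a - 4)*(a - 2)*(a + 1)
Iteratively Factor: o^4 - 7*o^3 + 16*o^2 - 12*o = (o - 3)*(o^3 - 4*o^2 + 4*o) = (o - 3)*(o - 2)*(o^2 - 2*o) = (o - 3)*(o - 2)^2*(o)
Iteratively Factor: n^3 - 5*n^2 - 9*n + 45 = (n + 3)*(n^2 - 8*n + 15) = (n - 5)*(n + 3)*(n - 3)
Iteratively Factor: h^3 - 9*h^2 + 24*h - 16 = (h - 4)*(h^2 - 5*h + 4) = (h - 4)*(h - 1)*(h - 4)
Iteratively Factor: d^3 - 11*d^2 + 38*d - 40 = (d - 4)*(d^2 - 7*d + 10) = (d - 5)*(d - 4)*(d - 2)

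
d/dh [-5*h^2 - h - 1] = -10*h - 1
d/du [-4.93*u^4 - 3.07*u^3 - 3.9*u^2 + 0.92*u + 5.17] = -19.72*u^3 - 9.21*u^2 - 7.8*u + 0.92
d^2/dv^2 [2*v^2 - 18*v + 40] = 4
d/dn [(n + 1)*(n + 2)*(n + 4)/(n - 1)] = 2*(n^3 + 2*n^2 - 7*n - 11)/(n^2 - 2*n + 1)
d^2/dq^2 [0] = 0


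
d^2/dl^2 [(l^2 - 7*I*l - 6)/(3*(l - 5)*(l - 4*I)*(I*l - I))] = (-2*I*l^6 - 42*l^5 + l^4*(108 + 270*I) + l^3*(782 - 780*I) + l^2*(-3312 - 1260*I) + l*(1824 + 7416*I) + 5280 - 6252*I)/(3*l^9 + l^8*(-54 - 36*I) + l^7*(225 + 648*I) + l^6*(1404 - 4236*I) + l^5*(-15867 + 10800*I) + l^4*(55674 + 1476*I) + l^3*(-88185 - 59832*I) + l^2*(64800 + 113580*I) + l*(-18000 - 86400*I) + 24000*I)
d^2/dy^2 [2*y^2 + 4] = 4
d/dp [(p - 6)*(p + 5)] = 2*p - 1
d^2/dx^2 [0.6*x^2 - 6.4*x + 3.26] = 1.20000000000000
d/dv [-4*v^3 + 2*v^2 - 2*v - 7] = -12*v^2 + 4*v - 2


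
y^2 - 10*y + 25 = (y - 5)^2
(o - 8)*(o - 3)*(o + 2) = o^3 - 9*o^2 + 2*o + 48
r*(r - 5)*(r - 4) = r^3 - 9*r^2 + 20*r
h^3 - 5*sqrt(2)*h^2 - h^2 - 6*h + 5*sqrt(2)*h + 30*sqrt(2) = (h - 3)*(h + 2)*(h - 5*sqrt(2))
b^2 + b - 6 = (b - 2)*(b + 3)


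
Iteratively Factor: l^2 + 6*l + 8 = (l + 2)*(l + 4)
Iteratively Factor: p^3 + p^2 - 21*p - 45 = (p + 3)*(p^2 - 2*p - 15) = (p + 3)^2*(p - 5)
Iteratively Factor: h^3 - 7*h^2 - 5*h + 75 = (h - 5)*(h^2 - 2*h - 15) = (h - 5)^2*(h + 3)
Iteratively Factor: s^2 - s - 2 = (s - 2)*(s + 1)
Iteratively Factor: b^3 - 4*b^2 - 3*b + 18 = (b - 3)*(b^2 - b - 6) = (b - 3)*(b + 2)*(b - 3)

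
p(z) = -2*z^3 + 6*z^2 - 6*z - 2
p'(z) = -6*z^2 + 12*z - 6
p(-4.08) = 258.19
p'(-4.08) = -154.84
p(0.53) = -3.79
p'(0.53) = -1.33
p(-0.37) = 1.14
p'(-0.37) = -11.26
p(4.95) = -127.26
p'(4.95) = -93.62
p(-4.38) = 307.44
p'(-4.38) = -173.67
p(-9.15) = 2087.36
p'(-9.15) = -618.14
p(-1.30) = 20.33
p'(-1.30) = -31.74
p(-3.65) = 197.09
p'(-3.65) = -129.74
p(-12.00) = 4390.00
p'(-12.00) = -1014.00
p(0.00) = -2.00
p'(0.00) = -6.00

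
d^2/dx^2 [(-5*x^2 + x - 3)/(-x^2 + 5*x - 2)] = 2*(24*x^3 - 21*x^2 - 39*x + 79)/(x^6 - 15*x^5 + 81*x^4 - 185*x^3 + 162*x^2 - 60*x + 8)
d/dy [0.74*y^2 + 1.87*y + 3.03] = 1.48*y + 1.87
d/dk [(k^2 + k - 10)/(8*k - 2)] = (4*k^2 - 2*k + 39)/(2*(16*k^2 - 8*k + 1))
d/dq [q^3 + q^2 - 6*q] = 3*q^2 + 2*q - 6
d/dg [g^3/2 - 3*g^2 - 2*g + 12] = 3*g^2/2 - 6*g - 2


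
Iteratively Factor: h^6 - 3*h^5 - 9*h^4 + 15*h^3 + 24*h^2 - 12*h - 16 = (h - 1)*(h^5 - 2*h^4 - 11*h^3 + 4*h^2 + 28*h + 16) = (h - 1)*(h + 1)*(h^4 - 3*h^3 - 8*h^2 + 12*h + 16) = (h - 1)*(h + 1)*(h + 2)*(h^3 - 5*h^2 + 2*h + 8) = (h - 2)*(h - 1)*(h + 1)*(h + 2)*(h^2 - 3*h - 4) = (h - 4)*(h - 2)*(h - 1)*(h + 1)*(h + 2)*(h + 1)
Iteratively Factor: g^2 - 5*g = (g)*(g - 5)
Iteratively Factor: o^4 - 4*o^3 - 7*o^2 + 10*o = (o + 2)*(o^3 - 6*o^2 + 5*o) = (o - 5)*(o + 2)*(o^2 - o) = (o - 5)*(o - 1)*(o + 2)*(o)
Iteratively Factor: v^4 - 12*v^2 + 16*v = (v - 2)*(v^3 + 2*v^2 - 8*v) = v*(v - 2)*(v^2 + 2*v - 8) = v*(v - 2)^2*(v + 4)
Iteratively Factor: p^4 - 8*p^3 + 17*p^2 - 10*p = (p - 5)*(p^3 - 3*p^2 + 2*p) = p*(p - 5)*(p^2 - 3*p + 2) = p*(p - 5)*(p - 2)*(p - 1)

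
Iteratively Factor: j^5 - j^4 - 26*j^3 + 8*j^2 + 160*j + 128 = (j + 4)*(j^4 - 5*j^3 - 6*j^2 + 32*j + 32) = (j - 4)*(j + 4)*(j^3 - j^2 - 10*j - 8) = (j - 4)*(j + 1)*(j + 4)*(j^2 - 2*j - 8) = (j - 4)*(j + 1)*(j + 2)*(j + 4)*(j - 4)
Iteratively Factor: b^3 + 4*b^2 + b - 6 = (b - 1)*(b^2 + 5*b + 6) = (b - 1)*(b + 3)*(b + 2)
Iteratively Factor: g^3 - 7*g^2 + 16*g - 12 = (g - 2)*(g^2 - 5*g + 6) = (g - 3)*(g - 2)*(g - 2)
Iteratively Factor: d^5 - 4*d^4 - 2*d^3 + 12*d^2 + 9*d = (d + 1)*(d^4 - 5*d^3 + 3*d^2 + 9*d) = (d - 3)*(d + 1)*(d^3 - 2*d^2 - 3*d) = (d - 3)^2*(d + 1)*(d^2 + d) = (d - 3)^2*(d + 1)^2*(d)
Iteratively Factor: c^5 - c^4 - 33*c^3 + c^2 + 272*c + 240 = (c + 3)*(c^4 - 4*c^3 - 21*c^2 + 64*c + 80) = (c + 3)*(c + 4)*(c^3 - 8*c^2 + 11*c + 20) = (c - 5)*(c + 3)*(c + 4)*(c^2 - 3*c - 4) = (c - 5)*(c - 4)*(c + 3)*(c + 4)*(c + 1)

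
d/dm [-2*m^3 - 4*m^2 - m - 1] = -6*m^2 - 8*m - 1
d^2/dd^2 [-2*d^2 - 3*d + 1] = -4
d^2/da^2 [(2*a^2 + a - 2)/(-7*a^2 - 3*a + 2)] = 2*(-7*a^3 + 210*a^2 + 84*a + 32)/(343*a^6 + 441*a^5 - 105*a^4 - 225*a^3 + 30*a^2 + 36*a - 8)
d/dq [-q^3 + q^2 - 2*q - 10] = -3*q^2 + 2*q - 2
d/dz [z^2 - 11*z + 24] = 2*z - 11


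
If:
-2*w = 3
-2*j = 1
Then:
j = -1/2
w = -3/2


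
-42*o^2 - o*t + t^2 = (-7*o + t)*(6*o + t)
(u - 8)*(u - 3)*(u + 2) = u^3 - 9*u^2 + 2*u + 48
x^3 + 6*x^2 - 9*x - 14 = (x - 2)*(x + 1)*(x + 7)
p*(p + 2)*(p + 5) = p^3 + 7*p^2 + 10*p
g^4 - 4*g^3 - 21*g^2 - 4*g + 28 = (g - 7)*(g - 1)*(g + 2)^2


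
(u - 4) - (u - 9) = 5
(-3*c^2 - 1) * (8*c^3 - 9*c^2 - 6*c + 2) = -24*c^5 + 27*c^4 + 10*c^3 + 3*c^2 + 6*c - 2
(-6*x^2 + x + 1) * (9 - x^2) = 6*x^4 - x^3 - 55*x^2 + 9*x + 9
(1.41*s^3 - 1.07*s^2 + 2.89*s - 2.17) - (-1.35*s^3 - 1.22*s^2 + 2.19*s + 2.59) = 2.76*s^3 + 0.15*s^2 + 0.7*s - 4.76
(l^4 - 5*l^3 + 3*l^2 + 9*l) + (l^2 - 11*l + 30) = l^4 - 5*l^3 + 4*l^2 - 2*l + 30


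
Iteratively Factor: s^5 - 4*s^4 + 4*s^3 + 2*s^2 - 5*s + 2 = (s - 2)*(s^4 - 2*s^3 + 2*s - 1) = (s - 2)*(s - 1)*(s^3 - s^2 - s + 1) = (s - 2)*(s - 1)*(s + 1)*(s^2 - 2*s + 1) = (s - 2)*(s - 1)^2*(s + 1)*(s - 1)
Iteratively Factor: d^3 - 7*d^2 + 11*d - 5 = (d - 1)*(d^2 - 6*d + 5) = (d - 5)*(d - 1)*(d - 1)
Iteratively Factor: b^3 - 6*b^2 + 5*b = (b)*(b^2 - 6*b + 5) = b*(b - 5)*(b - 1)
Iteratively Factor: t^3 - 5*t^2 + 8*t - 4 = (t - 1)*(t^2 - 4*t + 4) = (t - 2)*(t - 1)*(t - 2)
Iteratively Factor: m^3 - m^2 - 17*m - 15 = (m + 1)*(m^2 - 2*m - 15) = (m - 5)*(m + 1)*(m + 3)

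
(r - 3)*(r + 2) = r^2 - r - 6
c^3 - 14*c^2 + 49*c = c*(c - 7)^2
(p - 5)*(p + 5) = p^2 - 25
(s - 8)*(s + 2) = s^2 - 6*s - 16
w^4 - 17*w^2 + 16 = (w - 4)*(w - 1)*(w + 1)*(w + 4)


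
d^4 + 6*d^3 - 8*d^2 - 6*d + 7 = (d - 1)^2*(d + 1)*(d + 7)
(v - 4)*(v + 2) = v^2 - 2*v - 8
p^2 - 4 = (p - 2)*(p + 2)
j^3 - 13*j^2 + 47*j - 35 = (j - 7)*(j - 5)*(j - 1)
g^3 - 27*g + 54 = (g - 3)^2*(g + 6)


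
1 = 1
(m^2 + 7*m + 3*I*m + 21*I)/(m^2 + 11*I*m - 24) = (m + 7)/(m + 8*I)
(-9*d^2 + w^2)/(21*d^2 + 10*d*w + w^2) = (-3*d + w)/(7*d + w)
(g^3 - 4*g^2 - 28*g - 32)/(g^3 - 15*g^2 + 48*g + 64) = (g^2 + 4*g + 4)/(g^2 - 7*g - 8)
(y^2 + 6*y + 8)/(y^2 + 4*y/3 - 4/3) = 3*(y + 4)/(3*y - 2)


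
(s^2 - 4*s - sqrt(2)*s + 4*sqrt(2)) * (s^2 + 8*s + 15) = s^4 - sqrt(2)*s^3 + 4*s^3 - 17*s^2 - 4*sqrt(2)*s^2 - 60*s + 17*sqrt(2)*s + 60*sqrt(2)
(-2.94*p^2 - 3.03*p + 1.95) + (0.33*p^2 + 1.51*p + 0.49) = -2.61*p^2 - 1.52*p + 2.44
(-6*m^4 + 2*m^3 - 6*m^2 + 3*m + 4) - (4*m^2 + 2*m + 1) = -6*m^4 + 2*m^3 - 10*m^2 + m + 3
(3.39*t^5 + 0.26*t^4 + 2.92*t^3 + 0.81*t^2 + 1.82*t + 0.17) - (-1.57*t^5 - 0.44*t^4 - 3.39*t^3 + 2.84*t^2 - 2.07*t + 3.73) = 4.96*t^5 + 0.7*t^4 + 6.31*t^3 - 2.03*t^2 + 3.89*t - 3.56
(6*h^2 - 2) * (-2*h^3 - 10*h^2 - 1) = -12*h^5 - 60*h^4 + 4*h^3 + 14*h^2 + 2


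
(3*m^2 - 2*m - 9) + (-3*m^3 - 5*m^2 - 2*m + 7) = -3*m^3 - 2*m^2 - 4*m - 2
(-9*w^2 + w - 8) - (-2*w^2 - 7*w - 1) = -7*w^2 + 8*w - 7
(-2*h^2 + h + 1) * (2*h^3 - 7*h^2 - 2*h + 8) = -4*h^5 + 16*h^4 - h^3 - 25*h^2 + 6*h + 8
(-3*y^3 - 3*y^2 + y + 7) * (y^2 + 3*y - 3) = -3*y^5 - 12*y^4 + y^3 + 19*y^2 + 18*y - 21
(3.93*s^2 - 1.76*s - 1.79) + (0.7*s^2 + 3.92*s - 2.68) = 4.63*s^2 + 2.16*s - 4.47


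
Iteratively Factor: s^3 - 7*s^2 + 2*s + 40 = (s - 4)*(s^2 - 3*s - 10) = (s - 4)*(s + 2)*(s - 5)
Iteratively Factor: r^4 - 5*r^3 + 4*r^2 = (r)*(r^3 - 5*r^2 + 4*r) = r^2*(r^2 - 5*r + 4) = r^2*(r - 4)*(r - 1)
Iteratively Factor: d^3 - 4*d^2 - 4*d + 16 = (d - 2)*(d^2 - 2*d - 8) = (d - 4)*(d - 2)*(d + 2)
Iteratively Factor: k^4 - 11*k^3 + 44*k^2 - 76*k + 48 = (k - 3)*(k^3 - 8*k^2 + 20*k - 16) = (k - 4)*(k - 3)*(k^2 - 4*k + 4) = (k - 4)*(k - 3)*(k - 2)*(k - 2)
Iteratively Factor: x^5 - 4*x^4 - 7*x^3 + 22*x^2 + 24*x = (x + 2)*(x^4 - 6*x^3 + 5*x^2 + 12*x) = (x - 4)*(x + 2)*(x^3 - 2*x^2 - 3*x) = (x - 4)*(x + 1)*(x + 2)*(x^2 - 3*x) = x*(x - 4)*(x + 1)*(x + 2)*(x - 3)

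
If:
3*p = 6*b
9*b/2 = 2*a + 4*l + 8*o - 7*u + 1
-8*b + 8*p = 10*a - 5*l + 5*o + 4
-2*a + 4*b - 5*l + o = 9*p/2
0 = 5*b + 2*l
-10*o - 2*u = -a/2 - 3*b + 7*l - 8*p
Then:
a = -664/2345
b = -260/5159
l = 650/5159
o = -694/3685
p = -520/5159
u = -1261/25795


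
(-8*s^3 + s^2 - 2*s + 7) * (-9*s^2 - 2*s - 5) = 72*s^5 + 7*s^4 + 56*s^3 - 64*s^2 - 4*s - 35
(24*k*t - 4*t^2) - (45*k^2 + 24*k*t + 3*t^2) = -45*k^2 - 7*t^2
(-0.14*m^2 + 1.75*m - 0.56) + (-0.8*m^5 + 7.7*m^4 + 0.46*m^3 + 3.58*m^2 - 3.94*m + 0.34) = -0.8*m^5 + 7.7*m^4 + 0.46*m^3 + 3.44*m^2 - 2.19*m - 0.22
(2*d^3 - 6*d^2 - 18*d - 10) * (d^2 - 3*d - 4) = 2*d^5 - 12*d^4 - 8*d^3 + 68*d^2 + 102*d + 40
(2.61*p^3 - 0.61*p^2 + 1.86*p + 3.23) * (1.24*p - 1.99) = 3.2364*p^4 - 5.9503*p^3 + 3.5203*p^2 + 0.3038*p - 6.4277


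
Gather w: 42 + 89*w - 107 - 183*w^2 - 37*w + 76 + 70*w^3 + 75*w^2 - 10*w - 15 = 70*w^3 - 108*w^2 + 42*w - 4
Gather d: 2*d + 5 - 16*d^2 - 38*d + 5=-16*d^2 - 36*d + 10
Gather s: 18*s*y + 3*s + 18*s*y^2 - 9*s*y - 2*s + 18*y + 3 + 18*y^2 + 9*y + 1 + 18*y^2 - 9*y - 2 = s*(18*y^2 + 9*y + 1) + 36*y^2 + 18*y + 2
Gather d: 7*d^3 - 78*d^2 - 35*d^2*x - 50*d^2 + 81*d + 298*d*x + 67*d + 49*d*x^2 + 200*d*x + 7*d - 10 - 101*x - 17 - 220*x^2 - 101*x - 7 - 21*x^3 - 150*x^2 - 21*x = 7*d^3 + d^2*(-35*x - 128) + d*(49*x^2 + 498*x + 155) - 21*x^3 - 370*x^2 - 223*x - 34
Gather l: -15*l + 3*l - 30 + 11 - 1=-12*l - 20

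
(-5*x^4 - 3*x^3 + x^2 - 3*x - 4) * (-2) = 10*x^4 + 6*x^3 - 2*x^2 + 6*x + 8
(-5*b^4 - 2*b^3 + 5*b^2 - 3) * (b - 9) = -5*b^5 + 43*b^4 + 23*b^3 - 45*b^2 - 3*b + 27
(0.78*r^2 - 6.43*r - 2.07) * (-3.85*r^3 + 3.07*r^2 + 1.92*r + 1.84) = -3.003*r^5 + 27.1501*r^4 - 10.273*r^3 - 17.2653*r^2 - 15.8056*r - 3.8088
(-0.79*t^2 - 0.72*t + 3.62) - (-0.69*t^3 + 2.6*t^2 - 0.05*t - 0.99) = 0.69*t^3 - 3.39*t^2 - 0.67*t + 4.61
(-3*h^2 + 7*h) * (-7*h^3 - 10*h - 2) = 21*h^5 - 49*h^4 + 30*h^3 - 64*h^2 - 14*h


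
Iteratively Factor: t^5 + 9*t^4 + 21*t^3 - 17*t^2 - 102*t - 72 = (t + 4)*(t^4 + 5*t^3 + t^2 - 21*t - 18) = (t + 1)*(t + 4)*(t^3 + 4*t^2 - 3*t - 18) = (t + 1)*(t + 3)*(t + 4)*(t^2 + t - 6) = (t - 2)*(t + 1)*(t + 3)*(t + 4)*(t + 3)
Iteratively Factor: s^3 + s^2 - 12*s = (s + 4)*(s^2 - 3*s) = (s - 3)*(s + 4)*(s)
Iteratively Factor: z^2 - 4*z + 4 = (z - 2)*(z - 2)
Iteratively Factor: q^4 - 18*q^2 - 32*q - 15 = (q + 1)*(q^3 - q^2 - 17*q - 15) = (q + 1)^2*(q^2 - 2*q - 15) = (q + 1)^2*(q + 3)*(q - 5)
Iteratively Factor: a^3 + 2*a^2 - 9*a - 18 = (a + 2)*(a^2 - 9) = (a + 2)*(a + 3)*(a - 3)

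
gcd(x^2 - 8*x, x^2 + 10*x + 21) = 1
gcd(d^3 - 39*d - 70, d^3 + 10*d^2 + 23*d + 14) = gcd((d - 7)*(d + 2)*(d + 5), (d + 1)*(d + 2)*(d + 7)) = d + 2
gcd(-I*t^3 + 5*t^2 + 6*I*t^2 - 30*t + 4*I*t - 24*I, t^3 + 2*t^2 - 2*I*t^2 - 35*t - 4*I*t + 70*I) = 1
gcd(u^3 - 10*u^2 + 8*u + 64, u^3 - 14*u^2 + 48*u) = u - 8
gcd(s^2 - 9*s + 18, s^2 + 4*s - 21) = s - 3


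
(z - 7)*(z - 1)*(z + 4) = z^3 - 4*z^2 - 25*z + 28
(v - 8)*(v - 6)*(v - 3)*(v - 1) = v^4 - 18*v^3 + 107*v^2 - 234*v + 144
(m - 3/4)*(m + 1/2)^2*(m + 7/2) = m^4 + 15*m^3/4 + 3*m^2/8 - 31*m/16 - 21/32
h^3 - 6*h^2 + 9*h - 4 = (h - 4)*(h - 1)^2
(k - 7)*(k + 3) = k^2 - 4*k - 21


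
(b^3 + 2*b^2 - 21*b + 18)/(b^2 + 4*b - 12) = (b^2 - 4*b + 3)/(b - 2)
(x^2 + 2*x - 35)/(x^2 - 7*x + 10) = (x + 7)/(x - 2)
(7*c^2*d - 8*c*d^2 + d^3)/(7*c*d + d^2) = (7*c^2 - 8*c*d + d^2)/(7*c + d)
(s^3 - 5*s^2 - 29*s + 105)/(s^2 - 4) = (s^3 - 5*s^2 - 29*s + 105)/(s^2 - 4)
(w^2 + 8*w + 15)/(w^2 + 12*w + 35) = (w + 3)/(w + 7)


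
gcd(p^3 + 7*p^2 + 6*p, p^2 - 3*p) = p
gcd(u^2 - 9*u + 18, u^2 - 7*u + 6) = u - 6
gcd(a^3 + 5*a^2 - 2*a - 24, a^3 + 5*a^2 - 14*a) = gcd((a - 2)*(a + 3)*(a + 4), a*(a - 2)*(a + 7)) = a - 2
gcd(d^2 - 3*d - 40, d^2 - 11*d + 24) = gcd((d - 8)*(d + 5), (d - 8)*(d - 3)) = d - 8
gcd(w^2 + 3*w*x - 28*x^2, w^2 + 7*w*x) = w + 7*x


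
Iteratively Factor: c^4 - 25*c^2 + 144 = (c - 3)*(c^3 + 3*c^2 - 16*c - 48) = (c - 3)*(c + 4)*(c^2 - c - 12) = (c - 4)*(c - 3)*(c + 4)*(c + 3)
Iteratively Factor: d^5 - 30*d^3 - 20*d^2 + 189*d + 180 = (d + 1)*(d^4 - d^3 - 29*d^2 + 9*d + 180) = (d + 1)*(d + 3)*(d^3 - 4*d^2 - 17*d + 60) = (d - 5)*(d + 1)*(d + 3)*(d^2 + d - 12) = (d - 5)*(d + 1)*(d + 3)*(d + 4)*(d - 3)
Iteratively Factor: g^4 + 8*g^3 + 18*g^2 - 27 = (g + 3)*(g^3 + 5*g^2 + 3*g - 9) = (g + 3)^2*(g^2 + 2*g - 3) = (g - 1)*(g + 3)^2*(g + 3)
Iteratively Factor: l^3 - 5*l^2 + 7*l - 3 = (l - 3)*(l^2 - 2*l + 1) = (l - 3)*(l - 1)*(l - 1)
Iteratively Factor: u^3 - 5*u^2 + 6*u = (u - 2)*(u^2 - 3*u) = (u - 3)*(u - 2)*(u)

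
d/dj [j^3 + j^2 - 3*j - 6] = 3*j^2 + 2*j - 3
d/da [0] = 0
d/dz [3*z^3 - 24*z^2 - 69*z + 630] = 9*z^2 - 48*z - 69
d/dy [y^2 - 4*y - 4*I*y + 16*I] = 2*y - 4 - 4*I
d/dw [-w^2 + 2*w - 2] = 2 - 2*w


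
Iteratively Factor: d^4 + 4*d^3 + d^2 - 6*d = (d + 3)*(d^3 + d^2 - 2*d) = (d - 1)*(d + 3)*(d^2 + 2*d) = d*(d - 1)*(d + 3)*(d + 2)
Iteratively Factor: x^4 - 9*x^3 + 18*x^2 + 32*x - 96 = (x - 3)*(x^3 - 6*x^2 + 32) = (x - 4)*(x - 3)*(x^2 - 2*x - 8) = (x - 4)^2*(x - 3)*(x + 2)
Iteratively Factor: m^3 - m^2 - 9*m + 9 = (m - 3)*(m^2 + 2*m - 3) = (m - 3)*(m - 1)*(m + 3)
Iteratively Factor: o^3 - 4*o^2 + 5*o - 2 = (o - 2)*(o^2 - 2*o + 1) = (o - 2)*(o - 1)*(o - 1)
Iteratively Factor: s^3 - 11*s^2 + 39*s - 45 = (s - 5)*(s^2 - 6*s + 9) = (s - 5)*(s - 3)*(s - 3)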